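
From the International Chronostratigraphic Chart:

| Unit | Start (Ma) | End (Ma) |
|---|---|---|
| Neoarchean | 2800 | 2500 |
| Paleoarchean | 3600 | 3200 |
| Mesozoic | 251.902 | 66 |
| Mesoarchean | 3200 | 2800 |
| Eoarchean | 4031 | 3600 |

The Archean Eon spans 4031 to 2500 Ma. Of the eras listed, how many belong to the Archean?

Eras inside 4031–2500 Ma: Eoarchean, Paleoarchean, Mesoarchean, Neoarchean — 4 in total.

4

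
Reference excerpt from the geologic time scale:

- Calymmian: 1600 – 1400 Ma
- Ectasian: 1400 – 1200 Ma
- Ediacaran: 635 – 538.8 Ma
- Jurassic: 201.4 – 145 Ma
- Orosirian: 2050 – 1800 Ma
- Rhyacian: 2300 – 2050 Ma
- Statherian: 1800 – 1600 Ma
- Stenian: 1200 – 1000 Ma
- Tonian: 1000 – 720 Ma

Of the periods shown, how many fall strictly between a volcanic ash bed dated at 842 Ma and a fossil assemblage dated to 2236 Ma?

The older date is 2236 Ma and the younger is 842 Ma.
Periods with start < 2236 and end > 842 Ma: Orosirian (2050–1800), Statherian (1800–1600), Calymmian (1600–1400), Ectasian (1400–1200), Stenian (1200–1000).
That is 5 complete periods.

5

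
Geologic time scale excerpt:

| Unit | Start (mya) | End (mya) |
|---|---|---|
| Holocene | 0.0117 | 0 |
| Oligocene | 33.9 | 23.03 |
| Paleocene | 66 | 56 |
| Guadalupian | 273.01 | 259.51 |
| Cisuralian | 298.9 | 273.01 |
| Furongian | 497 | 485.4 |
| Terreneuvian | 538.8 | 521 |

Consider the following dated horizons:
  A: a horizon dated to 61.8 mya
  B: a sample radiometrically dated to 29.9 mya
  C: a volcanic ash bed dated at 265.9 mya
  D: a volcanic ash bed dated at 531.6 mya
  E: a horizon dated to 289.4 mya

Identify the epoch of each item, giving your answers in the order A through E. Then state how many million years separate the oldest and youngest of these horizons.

Match each age against the start–end ranges in the excerpt: A = 61.8 Ma → Paleocene (66–56); B = 29.9 Ma → Oligocene (33.9–23.03); C = 265.9 Ma → Guadalupian (273.01–259.51); D = 531.6 Ma → Terreneuvian (538.8–521); E = 289.4 Ma → Cisuralian (298.9–273.01).
The largest age is 531.6 Ma and the smallest is 29.9 Ma; their difference is 501.7 Myr.

A — Paleocene; B — Oligocene; C — Guadalupian; D — Terreneuvian; E — Cisuralian; span 501.7 million years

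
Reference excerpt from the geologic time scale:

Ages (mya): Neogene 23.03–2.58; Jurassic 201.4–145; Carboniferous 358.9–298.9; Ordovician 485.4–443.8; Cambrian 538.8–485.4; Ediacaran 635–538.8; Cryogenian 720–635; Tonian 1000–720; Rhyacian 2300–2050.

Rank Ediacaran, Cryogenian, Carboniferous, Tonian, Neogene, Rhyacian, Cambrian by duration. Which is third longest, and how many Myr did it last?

Start − end for each: Ediacaran 635 − 538.8 = 96.2; Cryogenian 720 − 635 = 85; Carboniferous 358.9 − 298.9 = 60; Tonian 1000 − 720 = 280; Neogene 23.03 − 2.58 = 20.45; Rhyacian 2300 − 2050 = 250; Cambrian 538.8 − 485.4 = 53.4.
Ranking these from longest: Tonian > Rhyacian > Ediacaran > Cryogenian > Carboniferous > Cambrian > Neogene.
Position 3 in that ranking is Ediacaran, which lasted 96.2 Myr.

Ediacaran, 96.2 million years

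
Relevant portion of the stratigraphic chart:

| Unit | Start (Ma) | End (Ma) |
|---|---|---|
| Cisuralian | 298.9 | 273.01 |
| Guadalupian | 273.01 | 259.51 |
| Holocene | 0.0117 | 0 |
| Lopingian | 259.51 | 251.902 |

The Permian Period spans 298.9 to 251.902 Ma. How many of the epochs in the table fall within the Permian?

3

Epochs inside 298.9–251.902 Ma: Cisuralian, Guadalupian, Lopingian — 3 in total.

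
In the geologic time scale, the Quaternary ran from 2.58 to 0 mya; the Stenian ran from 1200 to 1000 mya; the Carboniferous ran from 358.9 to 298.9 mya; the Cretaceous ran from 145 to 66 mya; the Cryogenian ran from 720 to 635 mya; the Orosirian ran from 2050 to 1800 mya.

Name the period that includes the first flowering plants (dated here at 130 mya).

130 Ma lies between 145 and 66 Ma, so it falls in the Cretaceous.

Cretaceous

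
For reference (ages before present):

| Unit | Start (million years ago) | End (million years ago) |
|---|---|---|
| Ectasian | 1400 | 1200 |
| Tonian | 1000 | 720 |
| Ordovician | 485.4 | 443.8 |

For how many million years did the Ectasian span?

1400 − 1200 = 200 million years.

200 million years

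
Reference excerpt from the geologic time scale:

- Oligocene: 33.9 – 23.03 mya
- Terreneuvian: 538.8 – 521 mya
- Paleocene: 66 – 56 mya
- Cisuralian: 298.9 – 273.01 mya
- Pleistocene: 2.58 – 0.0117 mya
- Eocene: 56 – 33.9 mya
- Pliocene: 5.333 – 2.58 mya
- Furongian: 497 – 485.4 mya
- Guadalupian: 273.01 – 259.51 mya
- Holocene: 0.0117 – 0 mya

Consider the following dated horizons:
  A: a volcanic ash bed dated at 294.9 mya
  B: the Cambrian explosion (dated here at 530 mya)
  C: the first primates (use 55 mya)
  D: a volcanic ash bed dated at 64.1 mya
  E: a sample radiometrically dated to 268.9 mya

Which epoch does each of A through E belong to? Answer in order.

A — Cisuralian; B — Terreneuvian; C — Eocene; D — Paleocene; E — Guadalupian

Match each age against the start–end ranges in the excerpt: A = 294.9 Ma → Cisuralian (298.9–273.01); B = 530 Ma → Terreneuvian (538.8–521); C = 55 Ma → Eocene (56–33.9); D = 64.1 Ma → Paleocene (66–56); E = 268.9 Ma → Guadalupian (273.01–259.51).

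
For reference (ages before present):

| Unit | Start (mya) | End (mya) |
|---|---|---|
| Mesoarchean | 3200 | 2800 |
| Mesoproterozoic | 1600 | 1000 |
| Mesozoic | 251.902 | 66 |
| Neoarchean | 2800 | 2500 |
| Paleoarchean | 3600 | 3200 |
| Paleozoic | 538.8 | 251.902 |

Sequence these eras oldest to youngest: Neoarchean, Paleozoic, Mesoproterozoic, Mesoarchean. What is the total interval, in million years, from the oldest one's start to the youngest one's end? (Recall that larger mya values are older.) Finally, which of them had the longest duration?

Start ages (Ma): Mesoarchean 3200, Neoarchean 2800, Mesoproterozoic 1600, Paleozoic 538.8.
Ordered oldest to youngest: Mesoarchean, Neoarchean, Mesoproterozoic, Paleozoic.
Span = 3200 − 251.902 = 2948.098 Myr.
Durations: Neoarchean 300, Paleozoic 286.898, Mesoproterozoic 600, Mesoarchean 400 → longest is Mesoproterozoic (600 Myr).

Mesoarchean, Neoarchean, Mesoproterozoic, Paleozoic; total span 2948.098 Myr; longest is Mesoproterozoic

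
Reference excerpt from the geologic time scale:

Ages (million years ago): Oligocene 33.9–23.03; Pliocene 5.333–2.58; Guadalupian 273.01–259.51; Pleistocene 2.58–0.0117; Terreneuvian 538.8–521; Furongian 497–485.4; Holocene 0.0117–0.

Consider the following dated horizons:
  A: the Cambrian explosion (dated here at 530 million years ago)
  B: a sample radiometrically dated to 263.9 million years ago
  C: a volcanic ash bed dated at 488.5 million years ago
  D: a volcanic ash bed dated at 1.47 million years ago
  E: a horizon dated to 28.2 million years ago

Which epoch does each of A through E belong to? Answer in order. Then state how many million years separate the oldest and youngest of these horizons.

A — Terreneuvian; B — Guadalupian; C — Furongian; D — Pleistocene; E — Oligocene; span 528.53 million years

A: 530 Ma lies in 538.8–521 Ma, so Terreneuvian.
B: 263.9 Ma lies in 273.01–259.51 Ma, so Guadalupian.
C: 488.5 Ma lies in 497–485.4 Ma, so Furongian.
D: 1.47 Ma lies in 2.58–0.0117 Ma, so Pleistocene.
E: 28.2 Ma lies in 33.9–23.03 Ma, so Oligocene.
Oldest = 530 Ma, youngest = 1.47 Ma → span 528.53 Myr.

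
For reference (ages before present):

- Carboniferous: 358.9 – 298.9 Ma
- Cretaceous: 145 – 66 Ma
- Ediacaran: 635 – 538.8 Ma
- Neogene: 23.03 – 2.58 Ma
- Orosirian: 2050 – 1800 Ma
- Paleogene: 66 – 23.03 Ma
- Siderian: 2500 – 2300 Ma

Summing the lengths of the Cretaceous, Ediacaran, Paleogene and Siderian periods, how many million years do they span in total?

418.17 million years

Each duration: Cretaceous = 79; Ediacaran = 96.2; Paleogene = 42.97; Siderian = 200.
Sum: 79 + 96.2 + 42.97 + 200 = 418.17 Myr.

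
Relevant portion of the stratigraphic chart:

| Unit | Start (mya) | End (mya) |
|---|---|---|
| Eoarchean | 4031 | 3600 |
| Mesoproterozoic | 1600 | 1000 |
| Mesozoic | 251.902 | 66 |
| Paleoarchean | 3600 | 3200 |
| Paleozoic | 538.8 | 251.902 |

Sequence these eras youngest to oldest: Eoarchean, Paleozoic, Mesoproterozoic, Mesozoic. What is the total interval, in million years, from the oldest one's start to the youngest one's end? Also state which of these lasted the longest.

From the excerpt: Eoarchean 4031–3600; Paleozoic 538.8–251.902; Mesoproterozoic 1600–1000; Mesozoic 251.902–66 (Ma).
Larger Ma is earlier, so the oldest is Eoarchean and the youngest is Mesozoic; youngest to oldest: Mesozoic, Paleozoic, Mesoproterozoic, Eoarchean.
Oldest start 4031 minus youngest end 66 gives 3965 Myr overall.
Individual lengths (start − end): Mesozoic 185.902; Mesoproterozoic 600; Eoarchean 431; Paleozoic 286.898. The largest is Mesoproterozoic at 600 Myr.

Mesozoic → Paleozoic → Mesoproterozoic → Eoarchean; total span 3965 Myr; longest is Mesoproterozoic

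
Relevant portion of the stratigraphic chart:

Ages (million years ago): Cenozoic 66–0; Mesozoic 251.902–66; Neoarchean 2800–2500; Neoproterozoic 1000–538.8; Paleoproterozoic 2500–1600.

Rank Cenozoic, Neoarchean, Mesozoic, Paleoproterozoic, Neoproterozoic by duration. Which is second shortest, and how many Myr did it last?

Mesozoic, 185.902 million years

Durations: Cenozoic 66; Neoarchean 300; Mesozoic 185.902; Paleoproterozoic 900; Neoproterozoic 461.2 Myr.
Sorted shortest-first: Cenozoic (66), Mesozoic (185.902), Neoarchean (300), Neoproterozoic (461.2), Paleoproterozoic (900).
The second shortest is Mesozoic at 185.902 Myr.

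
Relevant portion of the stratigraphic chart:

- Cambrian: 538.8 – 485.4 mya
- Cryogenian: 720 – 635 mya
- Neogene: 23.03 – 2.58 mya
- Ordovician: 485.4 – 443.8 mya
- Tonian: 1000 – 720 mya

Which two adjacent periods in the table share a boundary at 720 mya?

Tonian and Cryogenian

The Tonian ends at 720 mya and the Cryogenian begins at 720 mya, so they share that boundary.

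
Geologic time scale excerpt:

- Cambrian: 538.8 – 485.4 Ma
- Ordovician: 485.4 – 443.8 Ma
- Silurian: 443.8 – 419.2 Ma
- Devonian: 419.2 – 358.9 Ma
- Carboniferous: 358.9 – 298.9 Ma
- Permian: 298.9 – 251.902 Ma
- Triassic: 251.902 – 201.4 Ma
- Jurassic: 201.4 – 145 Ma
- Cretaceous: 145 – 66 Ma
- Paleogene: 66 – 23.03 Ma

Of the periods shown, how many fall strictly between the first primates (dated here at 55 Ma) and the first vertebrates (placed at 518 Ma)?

8

518 Ma sits inside the Cambrian (538.8–485.4) and 55 Ma inside the Paleogene (66–23.03); neither of those is wholly between the two dates.
The listed periods lying completely between them are Ordovician, Silurian, Devonian, Carboniferous, Permian, Triassic, Jurassic, Cretaceous — 8 in all.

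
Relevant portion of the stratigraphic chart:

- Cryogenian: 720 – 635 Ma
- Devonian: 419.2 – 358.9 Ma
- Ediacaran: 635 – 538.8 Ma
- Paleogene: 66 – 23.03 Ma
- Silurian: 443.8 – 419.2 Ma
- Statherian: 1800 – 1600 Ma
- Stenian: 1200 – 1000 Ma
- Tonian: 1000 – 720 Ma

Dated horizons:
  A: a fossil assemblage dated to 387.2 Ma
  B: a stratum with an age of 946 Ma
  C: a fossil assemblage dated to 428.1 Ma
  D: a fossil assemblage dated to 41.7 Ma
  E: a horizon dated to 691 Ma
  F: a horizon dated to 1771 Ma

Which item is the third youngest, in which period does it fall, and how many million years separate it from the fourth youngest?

Sorted youngest-first by Ma: D (41.7), A (387.2), C (428.1), E (691), B (946), F (1771).
The third youngest is C at 428.1 Ma, which lies in 443.8–419.2 Ma: the Silurian.
The fourth youngest is E at 691 Ma; separation = |428.1 − 691| = 262.9 Myr.

C, in the Silurian; 262.9 million years to E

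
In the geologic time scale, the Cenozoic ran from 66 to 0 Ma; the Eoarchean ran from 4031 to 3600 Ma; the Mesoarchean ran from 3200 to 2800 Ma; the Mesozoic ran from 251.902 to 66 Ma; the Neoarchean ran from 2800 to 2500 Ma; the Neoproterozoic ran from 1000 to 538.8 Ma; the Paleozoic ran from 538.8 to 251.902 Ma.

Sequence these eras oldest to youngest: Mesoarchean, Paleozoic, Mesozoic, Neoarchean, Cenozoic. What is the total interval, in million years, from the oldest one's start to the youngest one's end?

Mesoarchean, Neoarchean, Paleozoic, Mesozoic, Cenozoic; total span 3200 Myr

Start ages (Ma): Mesoarchean 3200, Neoarchean 2800, Paleozoic 538.8, Mesozoic 251.902, Cenozoic 66.
Ordered oldest to youngest: Mesoarchean, Neoarchean, Paleozoic, Mesozoic, Cenozoic.
Span = 3200 − 0 = 3200 Myr.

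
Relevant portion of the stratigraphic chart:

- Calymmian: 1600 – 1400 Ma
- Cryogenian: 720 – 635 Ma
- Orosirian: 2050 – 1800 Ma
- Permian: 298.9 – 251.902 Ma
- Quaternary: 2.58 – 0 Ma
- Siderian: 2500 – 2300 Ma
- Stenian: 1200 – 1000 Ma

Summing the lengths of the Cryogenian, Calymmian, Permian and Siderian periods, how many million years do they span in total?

Each duration: Cryogenian = 85; Calymmian = 200; Permian = 46.998; Siderian = 200.
Sum: 85 + 200 + 46.998 + 200 = 531.998 Myr.

531.998 million years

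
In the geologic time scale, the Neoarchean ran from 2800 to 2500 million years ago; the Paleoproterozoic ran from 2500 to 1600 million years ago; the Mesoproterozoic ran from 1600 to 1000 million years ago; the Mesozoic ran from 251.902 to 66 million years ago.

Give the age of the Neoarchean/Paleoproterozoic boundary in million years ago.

The Neoarchean ends and the Paleoproterozoic begins at 2500 million years ago.

2500 million years ago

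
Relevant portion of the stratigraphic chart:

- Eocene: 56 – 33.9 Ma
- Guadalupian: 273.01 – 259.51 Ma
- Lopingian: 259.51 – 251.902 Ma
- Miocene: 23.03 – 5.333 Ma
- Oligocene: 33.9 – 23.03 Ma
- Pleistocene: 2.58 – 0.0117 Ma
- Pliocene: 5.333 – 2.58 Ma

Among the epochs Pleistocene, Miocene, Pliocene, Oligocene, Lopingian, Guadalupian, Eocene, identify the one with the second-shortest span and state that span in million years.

Durations: Pleistocene 2.5683; Miocene 17.697; Pliocene 2.753; Oligocene 10.87; Lopingian 7.608; Guadalupian 13.5; Eocene 22.1 Myr.
Sorted shortest-first: Pleistocene (2.5683), Pliocene (2.753), Lopingian (7.608), Oligocene (10.87), Guadalupian (13.5), Miocene (17.697), Eocene (22.1).
The second shortest is Pliocene at 2.753 Myr.

Pliocene, 2.753 million years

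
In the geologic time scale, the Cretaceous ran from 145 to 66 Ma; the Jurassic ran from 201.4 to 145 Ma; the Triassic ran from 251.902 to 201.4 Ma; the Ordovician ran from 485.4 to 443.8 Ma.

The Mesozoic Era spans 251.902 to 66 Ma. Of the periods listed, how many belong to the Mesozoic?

Periods inside 251.902–66 Ma: Triassic, Jurassic, Cretaceous — 3 in total.

3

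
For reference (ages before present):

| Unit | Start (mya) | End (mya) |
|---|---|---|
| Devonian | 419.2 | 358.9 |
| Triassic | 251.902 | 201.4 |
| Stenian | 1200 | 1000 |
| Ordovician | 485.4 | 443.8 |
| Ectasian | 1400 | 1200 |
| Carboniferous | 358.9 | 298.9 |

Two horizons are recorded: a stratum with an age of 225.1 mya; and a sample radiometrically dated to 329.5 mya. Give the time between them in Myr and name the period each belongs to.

104.4 million years apart; the first in the Triassic, the second in the Carboniferous

Elapsed time: 329.5 − 225.1 = 104.4 Myr.
225.1 Ma lies within 251.902–201.4 Ma: Triassic.
329.5 Ma lies within 358.9–298.9 Ma: Carboniferous.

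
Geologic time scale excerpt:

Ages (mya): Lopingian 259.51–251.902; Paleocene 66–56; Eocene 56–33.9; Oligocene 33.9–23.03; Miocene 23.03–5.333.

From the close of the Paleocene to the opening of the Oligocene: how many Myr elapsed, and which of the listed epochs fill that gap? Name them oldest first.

The Paleocene closes at 56 Ma and the Oligocene opens at 33.9 Ma, so the interval is 56 − 33.9 = 22.1 Myr.
An epoch fits inside if it starts at or after 56 Ma and ends at or before 33.9 Ma; oldest first that gives Eocene.

22.1 million years; Eocene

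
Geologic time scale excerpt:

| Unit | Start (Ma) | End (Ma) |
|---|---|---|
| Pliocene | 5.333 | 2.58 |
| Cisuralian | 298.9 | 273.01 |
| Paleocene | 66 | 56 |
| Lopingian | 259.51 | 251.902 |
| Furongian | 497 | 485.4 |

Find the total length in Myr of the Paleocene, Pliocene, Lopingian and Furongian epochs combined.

Each duration: Paleocene = 10; Pliocene = 2.753; Lopingian = 7.608; Furongian = 11.6.
Sum: 10 + 2.753 + 7.608 + 11.6 = 31.961 Myr.

31.961 million years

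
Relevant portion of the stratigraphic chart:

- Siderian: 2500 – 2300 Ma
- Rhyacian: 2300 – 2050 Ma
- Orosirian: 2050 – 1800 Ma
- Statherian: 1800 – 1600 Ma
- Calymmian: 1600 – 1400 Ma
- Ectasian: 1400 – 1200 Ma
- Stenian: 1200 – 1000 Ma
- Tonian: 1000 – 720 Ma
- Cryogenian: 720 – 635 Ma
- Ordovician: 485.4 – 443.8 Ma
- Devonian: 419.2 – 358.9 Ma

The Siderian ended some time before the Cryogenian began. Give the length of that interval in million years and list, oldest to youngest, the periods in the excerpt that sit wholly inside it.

1580 million years; Rhyacian, Orosirian, Statherian, Calymmian, Ectasian, Stenian, Tonian

The Siderian closes at 2300 Ma and the Cryogenian opens at 720 Ma, so the interval is 2300 − 720 = 1580 Myr.
A period fits inside if it starts at or after 2300 Ma and ends at or before 720 Ma; oldest first that gives Rhyacian, Orosirian, Statherian, Calymmian, Ectasian, Stenian, Tonian.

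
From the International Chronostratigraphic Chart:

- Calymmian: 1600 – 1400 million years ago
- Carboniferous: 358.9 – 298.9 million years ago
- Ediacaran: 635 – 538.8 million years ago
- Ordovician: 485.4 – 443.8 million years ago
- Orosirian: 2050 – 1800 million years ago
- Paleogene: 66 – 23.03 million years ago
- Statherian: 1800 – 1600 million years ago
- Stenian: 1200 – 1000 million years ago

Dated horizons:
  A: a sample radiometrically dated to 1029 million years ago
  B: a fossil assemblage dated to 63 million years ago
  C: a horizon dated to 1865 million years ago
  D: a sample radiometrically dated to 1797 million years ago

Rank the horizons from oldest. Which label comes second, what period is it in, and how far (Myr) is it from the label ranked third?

Larger Ma means older, so oldest first: C 1865 > D 1797 > A 1029 > B 63.
Counting 2 along gives D (1797 Ma); the excerpt puts that inside the Statherian, 1800–1600 Ma.
Next in line is A (1029 Ma), and 1797 − 1029 = 768 Myr.

D, in the Statherian; 768 million years to A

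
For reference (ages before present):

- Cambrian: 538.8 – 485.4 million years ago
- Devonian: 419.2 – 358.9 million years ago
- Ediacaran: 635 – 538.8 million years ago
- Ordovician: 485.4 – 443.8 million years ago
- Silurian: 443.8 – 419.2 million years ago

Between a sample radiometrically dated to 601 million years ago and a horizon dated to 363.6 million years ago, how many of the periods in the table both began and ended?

3

601 Ma sits inside the Ediacaran (635–538.8) and 363.6 Ma inside the Devonian (419.2–358.9); neither of those is wholly between the two dates.
The listed periods lying completely between them are Cambrian, Ordovician, Silurian — 3 in all.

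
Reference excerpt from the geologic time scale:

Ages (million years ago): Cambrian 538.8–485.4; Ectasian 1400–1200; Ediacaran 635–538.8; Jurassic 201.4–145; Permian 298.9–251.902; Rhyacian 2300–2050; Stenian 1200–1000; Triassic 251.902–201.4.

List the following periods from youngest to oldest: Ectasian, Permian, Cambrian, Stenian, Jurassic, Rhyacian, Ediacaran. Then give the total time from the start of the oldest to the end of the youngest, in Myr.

Start ages (Ma): Rhyacian 2300, Ectasian 1400, Stenian 1200, Ediacaran 635, Cambrian 538.8, Permian 298.9, Jurassic 201.4.
Ordered youngest to oldest: Jurassic, Permian, Cambrian, Ediacaran, Stenian, Ectasian, Rhyacian.
Span = 2300 − 145 = 2155 Myr.

Jurassic → Permian → Cambrian → Ediacaran → Stenian → Ectasian → Rhyacian; total span 2155 Myr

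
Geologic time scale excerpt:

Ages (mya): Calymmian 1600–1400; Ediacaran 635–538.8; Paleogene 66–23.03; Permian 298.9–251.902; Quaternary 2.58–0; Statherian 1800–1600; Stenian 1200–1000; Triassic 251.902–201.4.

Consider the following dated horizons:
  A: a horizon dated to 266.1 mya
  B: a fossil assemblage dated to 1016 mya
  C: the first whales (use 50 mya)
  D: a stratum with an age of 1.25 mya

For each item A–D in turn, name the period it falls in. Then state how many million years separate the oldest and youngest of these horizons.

A: 266.1 Ma lies in 298.9–251.902 Ma, so Permian.
B: 1016 Ma lies in 1200–1000 Ma, so Stenian.
C: 50 Ma lies in 66–23.03 Ma, so Paleogene.
D: 1.25 Ma lies in 2.58–0 Ma, so Quaternary.
Oldest = 1016 Ma, youngest = 1.25 Ma → span 1014.75 Myr.

A — Permian; B — Stenian; C — Paleogene; D — Quaternary; span 1014.75 million years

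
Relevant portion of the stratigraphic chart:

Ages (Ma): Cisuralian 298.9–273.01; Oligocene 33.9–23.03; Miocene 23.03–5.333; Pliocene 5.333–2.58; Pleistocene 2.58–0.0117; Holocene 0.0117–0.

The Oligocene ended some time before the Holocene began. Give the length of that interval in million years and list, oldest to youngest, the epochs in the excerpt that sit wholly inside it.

23.0183 million years; Miocene, Pliocene, Pleistocene

End of Oligocene = 23.03 Ma; start of Holocene = 0.0117 Ma.
Gap = 23.03 − 0.0117 = 23.0183 Myr.
Epochs wholly inside 23.03–0.0117 Ma: Miocene (23.03–5.333), Pliocene (5.333–2.58), Pleistocene (2.58–0.0117).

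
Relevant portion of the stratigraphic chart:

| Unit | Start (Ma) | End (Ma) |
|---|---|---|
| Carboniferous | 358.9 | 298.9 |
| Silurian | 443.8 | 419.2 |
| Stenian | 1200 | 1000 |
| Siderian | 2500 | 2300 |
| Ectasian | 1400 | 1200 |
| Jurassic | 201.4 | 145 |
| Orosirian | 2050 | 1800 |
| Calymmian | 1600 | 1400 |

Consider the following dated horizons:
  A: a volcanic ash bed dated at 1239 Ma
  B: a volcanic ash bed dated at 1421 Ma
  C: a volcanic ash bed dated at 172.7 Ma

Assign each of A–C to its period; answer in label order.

A — Ectasian; B — Calymmian; C — Jurassic

A: 1239 Ma lies in 1400–1200 Ma, so Ectasian.
B: 1421 Ma lies in 1600–1400 Ma, so Calymmian.
C: 172.7 Ma lies in 201.4–145 Ma, so Jurassic.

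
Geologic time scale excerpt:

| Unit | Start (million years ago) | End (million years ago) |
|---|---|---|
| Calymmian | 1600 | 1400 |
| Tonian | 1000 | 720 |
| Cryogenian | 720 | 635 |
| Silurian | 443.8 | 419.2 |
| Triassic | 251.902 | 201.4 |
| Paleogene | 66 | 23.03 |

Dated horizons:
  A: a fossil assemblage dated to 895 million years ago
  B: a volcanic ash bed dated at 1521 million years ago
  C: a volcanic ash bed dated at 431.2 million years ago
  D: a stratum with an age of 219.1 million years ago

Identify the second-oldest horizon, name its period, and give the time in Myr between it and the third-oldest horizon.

A, in the Tonian; 463.8 million years to C

Larger Ma means older, so oldest first: B 1521 > A 895 > C 431.2 > D 219.1.
Counting 2 along gives A (895 Ma); the excerpt puts that inside the Tonian, 1000–720 Ma.
Next in line is C (431.2 Ma), and 895 − 431.2 = 463.8 Myr.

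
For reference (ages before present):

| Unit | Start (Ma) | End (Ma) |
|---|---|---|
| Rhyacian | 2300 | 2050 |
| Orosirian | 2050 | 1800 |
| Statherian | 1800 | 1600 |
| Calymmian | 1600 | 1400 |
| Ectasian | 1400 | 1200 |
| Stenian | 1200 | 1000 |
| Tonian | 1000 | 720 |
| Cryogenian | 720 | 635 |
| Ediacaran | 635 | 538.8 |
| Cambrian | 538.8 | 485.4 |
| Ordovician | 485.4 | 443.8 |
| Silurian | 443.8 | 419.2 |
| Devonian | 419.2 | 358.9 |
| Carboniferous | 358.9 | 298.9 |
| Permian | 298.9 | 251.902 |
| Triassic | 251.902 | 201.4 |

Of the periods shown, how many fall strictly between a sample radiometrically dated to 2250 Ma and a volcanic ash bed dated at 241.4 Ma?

The older date is 2250 Ma and the younger is 241.4 Ma.
Periods with start < 2250 and end > 241.4 Ma: Orosirian (2050–1800), Statherian (1800–1600), Calymmian (1600–1400), Ectasian (1400–1200), Stenian (1200–1000), Tonian (1000–720), Cryogenian (720–635), Ediacaran (635–538.8), Cambrian (538.8–485.4), Ordovician (485.4–443.8), Silurian (443.8–419.2), Devonian (419.2–358.9), Carboniferous (358.9–298.9), Permian (298.9–251.902).
That is 14 complete periods.

14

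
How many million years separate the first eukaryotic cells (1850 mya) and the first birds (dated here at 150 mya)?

1850 − 150 = 1700 million years.

1700 million years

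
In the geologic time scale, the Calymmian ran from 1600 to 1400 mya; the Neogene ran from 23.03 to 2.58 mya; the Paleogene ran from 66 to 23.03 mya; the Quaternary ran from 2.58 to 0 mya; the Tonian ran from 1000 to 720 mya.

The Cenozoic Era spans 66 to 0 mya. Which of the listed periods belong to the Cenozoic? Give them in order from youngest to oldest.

Quaternary, Neogene, Paleogene

Periods with both bounds inside 66–0 Ma: Quaternary (2.58–0), Neogene (23.03–2.58), Paleogene (66–23.03).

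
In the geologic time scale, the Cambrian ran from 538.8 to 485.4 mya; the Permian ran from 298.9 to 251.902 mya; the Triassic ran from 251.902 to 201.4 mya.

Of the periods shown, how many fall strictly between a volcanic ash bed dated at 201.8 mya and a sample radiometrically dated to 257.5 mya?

Checking each listed span, none has both start < 257.5 Ma and end > 201.8 Ma — every period straddles one of the two dates or lies outside them — so the count is 0.

0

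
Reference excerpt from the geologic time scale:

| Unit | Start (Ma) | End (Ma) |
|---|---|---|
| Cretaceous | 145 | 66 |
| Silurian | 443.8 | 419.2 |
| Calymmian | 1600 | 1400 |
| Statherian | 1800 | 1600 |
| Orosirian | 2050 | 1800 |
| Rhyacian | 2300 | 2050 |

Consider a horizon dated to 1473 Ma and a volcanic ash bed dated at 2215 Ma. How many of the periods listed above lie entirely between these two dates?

The older date is 2215 Ma and the younger is 1473 Ma.
Periods with start < 2215 and end > 1473 Ma: Orosirian (2050–1800), Statherian (1800–1600).
That is 2 complete periods.

2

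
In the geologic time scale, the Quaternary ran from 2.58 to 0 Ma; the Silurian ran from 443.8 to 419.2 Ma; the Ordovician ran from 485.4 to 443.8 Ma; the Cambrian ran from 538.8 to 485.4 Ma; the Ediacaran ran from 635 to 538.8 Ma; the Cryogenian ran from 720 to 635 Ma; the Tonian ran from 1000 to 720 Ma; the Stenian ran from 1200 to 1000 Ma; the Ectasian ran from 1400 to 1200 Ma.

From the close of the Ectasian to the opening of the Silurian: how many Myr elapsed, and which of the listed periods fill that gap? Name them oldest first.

756.2 million years; Stenian, Tonian, Cryogenian, Ediacaran, Cambrian, Ordovician

End of Ectasian = 1200 Ma; start of Silurian = 443.8 Ma.
Gap = 1200 − 443.8 = 756.2 Myr.
Periods wholly inside 1200–443.8 Ma: Stenian (1200–1000), Tonian (1000–720), Cryogenian (720–635), Ediacaran (635–538.8), Cambrian (538.8–485.4), Ordovician (485.4–443.8).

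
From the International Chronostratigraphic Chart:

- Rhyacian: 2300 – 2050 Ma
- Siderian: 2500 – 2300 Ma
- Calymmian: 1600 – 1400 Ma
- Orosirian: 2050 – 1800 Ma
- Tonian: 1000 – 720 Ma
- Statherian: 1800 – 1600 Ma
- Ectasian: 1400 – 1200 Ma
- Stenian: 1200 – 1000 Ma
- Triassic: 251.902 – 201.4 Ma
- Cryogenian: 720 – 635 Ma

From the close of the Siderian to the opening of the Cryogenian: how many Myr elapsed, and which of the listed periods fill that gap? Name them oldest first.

1580 million years; Rhyacian, Orosirian, Statherian, Calymmian, Ectasian, Stenian, Tonian

The Siderian closes at 2300 Ma and the Cryogenian opens at 720 Ma, so the interval is 2300 − 720 = 1580 Myr.
A period fits inside if it starts at or after 2300 Ma and ends at or before 720 Ma; oldest first that gives Rhyacian, Orosirian, Statherian, Calymmian, Ectasian, Stenian, Tonian.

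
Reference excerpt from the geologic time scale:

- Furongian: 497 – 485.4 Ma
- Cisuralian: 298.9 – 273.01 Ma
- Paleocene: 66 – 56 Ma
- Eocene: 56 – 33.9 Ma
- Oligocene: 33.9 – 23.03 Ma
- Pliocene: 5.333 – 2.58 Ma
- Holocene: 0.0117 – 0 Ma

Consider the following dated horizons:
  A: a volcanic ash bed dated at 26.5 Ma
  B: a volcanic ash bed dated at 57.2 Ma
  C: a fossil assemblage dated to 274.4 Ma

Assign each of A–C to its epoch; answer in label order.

Match each age against the start–end ranges in the excerpt: A = 26.5 Ma → Oligocene (33.9–23.03); B = 57.2 Ma → Paleocene (66–56); C = 274.4 Ma → Cisuralian (298.9–273.01).

A — Oligocene; B — Paleocene; C — Cisuralian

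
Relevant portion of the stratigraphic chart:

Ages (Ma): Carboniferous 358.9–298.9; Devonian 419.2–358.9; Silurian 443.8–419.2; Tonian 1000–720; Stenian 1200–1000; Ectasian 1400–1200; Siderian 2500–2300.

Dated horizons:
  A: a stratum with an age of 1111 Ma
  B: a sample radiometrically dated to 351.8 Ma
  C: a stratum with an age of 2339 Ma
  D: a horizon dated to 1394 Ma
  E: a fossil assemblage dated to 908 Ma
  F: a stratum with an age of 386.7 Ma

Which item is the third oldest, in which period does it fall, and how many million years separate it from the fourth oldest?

Larger Ma means older, so oldest first: C 2339 > D 1394 > A 1111 > E 908 > F 386.7 > B 351.8.
Counting 3 along gives A (1111 Ma); the excerpt puts that inside the Stenian, 1200–1000 Ma.
Next in line is E (908 Ma), and 1111 − 908 = 203 Myr.

A, in the Stenian; 203 million years to E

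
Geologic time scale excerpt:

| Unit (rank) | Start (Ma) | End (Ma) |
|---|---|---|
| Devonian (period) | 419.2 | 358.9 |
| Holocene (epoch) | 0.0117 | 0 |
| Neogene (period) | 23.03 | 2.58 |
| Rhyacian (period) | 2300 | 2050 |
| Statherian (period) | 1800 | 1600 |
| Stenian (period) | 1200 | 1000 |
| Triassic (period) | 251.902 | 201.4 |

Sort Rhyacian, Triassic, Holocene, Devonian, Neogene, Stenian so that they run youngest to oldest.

Holocene, Neogene, Triassic, Devonian, Stenian, Rhyacian

The oldest of these is Rhyacian (starts 2300 Ma) and the youngest is Holocene (ends 0 Ma).
In between, by decreasing start age: Stenian (1200), Devonian (419.2), Triassic (251.902), Neogene (23.03).
Listing youngest first means reversing that sequence.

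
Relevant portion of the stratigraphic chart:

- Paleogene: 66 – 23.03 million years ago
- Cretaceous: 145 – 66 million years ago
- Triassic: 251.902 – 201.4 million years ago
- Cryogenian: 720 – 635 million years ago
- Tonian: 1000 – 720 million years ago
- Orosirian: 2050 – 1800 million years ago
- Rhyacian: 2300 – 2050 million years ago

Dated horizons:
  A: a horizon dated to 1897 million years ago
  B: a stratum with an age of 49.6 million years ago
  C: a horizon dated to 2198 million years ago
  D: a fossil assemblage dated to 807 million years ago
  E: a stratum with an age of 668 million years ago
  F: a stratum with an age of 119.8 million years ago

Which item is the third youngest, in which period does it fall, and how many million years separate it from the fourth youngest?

Smaller Ma means younger, so youngest first: B 49.6 < F 119.8 < E 668 < D 807 < A 1897 < C 2198.
Counting 3 along gives E (668 Ma); the excerpt puts that inside the Cryogenian, 720–635 Ma.
Next in line is D (807 Ma), and 807 − 668 = 139 Myr.

E, in the Cryogenian; 139 million years to D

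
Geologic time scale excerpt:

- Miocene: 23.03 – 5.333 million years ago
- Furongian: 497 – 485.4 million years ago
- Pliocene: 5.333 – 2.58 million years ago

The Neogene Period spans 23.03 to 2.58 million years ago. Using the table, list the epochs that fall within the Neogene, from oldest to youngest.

Epochs with both bounds inside 23.03–2.58 Ma: Miocene (23.03–5.333), Pliocene (5.333–2.58).

Miocene, Pliocene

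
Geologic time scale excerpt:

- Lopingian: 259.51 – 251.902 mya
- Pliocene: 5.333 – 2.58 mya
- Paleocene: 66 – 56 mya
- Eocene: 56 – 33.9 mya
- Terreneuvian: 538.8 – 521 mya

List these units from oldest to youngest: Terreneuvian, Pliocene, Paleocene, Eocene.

Terreneuvian, Paleocene, Eocene, Pliocene

The oldest of these is Terreneuvian (starts 538.8 Ma) and the youngest is Pliocene (ends 2.58 Ma).
In between, by decreasing start age: Paleocene (66), Eocene (56).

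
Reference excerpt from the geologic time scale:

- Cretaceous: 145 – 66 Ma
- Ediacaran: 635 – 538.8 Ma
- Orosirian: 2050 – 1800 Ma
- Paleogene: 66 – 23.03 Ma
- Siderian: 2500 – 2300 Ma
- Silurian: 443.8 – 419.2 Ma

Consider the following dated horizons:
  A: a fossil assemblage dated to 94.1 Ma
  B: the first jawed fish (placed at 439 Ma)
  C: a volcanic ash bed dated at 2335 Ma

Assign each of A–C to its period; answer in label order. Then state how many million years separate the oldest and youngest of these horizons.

A — Cretaceous; B — Silurian; C — Siderian; span 2240.9 million years

Match each age against the start–end ranges in the excerpt: A = 94.1 Ma → Cretaceous (145–66); B = 439 Ma → Silurian (443.8–419.2); C = 2335 Ma → Siderian (2500–2300).
The largest age is 2335 Ma and the smallest is 94.1 Ma; their difference is 2240.9 Myr.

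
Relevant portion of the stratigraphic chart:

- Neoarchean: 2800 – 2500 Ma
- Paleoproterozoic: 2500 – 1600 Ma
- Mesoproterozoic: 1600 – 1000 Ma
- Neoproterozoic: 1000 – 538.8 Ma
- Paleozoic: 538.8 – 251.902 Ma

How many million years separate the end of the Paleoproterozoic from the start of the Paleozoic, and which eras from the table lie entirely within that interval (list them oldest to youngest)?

1061.2 million years; Mesoproterozoic, Neoproterozoic

The Paleoproterozoic closes at 1600 Ma and the Paleozoic opens at 538.8 Ma, so the interval is 1600 − 538.8 = 1061.2 Myr.
An era fits inside if it starts at or after 1600 Ma and ends at or before 538.8 Ma; oldest first that gives Mesoproterozoic, Neoproterozoic.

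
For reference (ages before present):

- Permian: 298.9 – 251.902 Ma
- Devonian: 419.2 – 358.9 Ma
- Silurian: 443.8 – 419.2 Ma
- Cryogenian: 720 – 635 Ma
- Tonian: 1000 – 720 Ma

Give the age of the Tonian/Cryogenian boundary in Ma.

The Tonian ends and the Cryogenian begins at 720 Ma.

720 Ma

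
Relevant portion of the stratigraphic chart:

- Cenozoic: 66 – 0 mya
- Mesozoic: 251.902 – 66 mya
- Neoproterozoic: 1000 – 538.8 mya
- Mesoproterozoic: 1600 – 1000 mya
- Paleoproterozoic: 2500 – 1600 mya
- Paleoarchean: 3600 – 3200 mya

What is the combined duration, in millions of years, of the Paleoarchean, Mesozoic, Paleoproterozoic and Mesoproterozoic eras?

2085.902 million years

Each duration: Paleoarchean = 400; Mesozoic = 185.902; Paleoproterozoic = 900; Mesoproterozoic = 600.
Sum: 400 + 185.902 + 900 + 600 = 2085.902 Myr.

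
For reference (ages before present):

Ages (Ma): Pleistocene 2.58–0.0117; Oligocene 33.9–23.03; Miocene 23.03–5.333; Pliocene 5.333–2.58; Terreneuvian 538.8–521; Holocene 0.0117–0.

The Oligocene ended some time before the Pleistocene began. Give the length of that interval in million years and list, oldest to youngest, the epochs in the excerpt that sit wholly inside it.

20.45 million years; Miocene, Pliocene

End of Oligocene = 23.03 Ma; start of Pleistocene = 2.58 Ma.
Gap = 23.03 − 2.58 = 20.45 Myr.
Epochs wholly inside 23.03–2.58 Ma: Miocene (23.03–5.333), Pliocene (5.333–2.58).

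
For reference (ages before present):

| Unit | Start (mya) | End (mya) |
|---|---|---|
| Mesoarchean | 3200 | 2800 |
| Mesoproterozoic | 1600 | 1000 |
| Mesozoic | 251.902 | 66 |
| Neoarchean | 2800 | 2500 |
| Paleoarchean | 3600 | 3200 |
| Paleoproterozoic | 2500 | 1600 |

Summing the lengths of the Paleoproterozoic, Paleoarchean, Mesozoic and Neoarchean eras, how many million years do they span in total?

Each duration: Paleoproterozoic = 900; Paleoarchean = 400; Mesozoic = 185.902; Neoarchean = 300.
Sum: 900 + 400 + 185.902 + 300 = 1785.902 Myr.

1785.902 million years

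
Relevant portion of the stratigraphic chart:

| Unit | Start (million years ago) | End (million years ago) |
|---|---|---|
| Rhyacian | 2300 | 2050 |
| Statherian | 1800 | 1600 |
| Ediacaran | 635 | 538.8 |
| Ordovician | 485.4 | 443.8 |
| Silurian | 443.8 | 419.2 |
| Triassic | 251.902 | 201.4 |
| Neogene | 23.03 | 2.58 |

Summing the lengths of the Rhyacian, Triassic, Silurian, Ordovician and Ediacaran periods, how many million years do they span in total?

Duration is start − end for each: (2300 − 2050) + (251.902 − 201.4) + (443.8 − 419.2) + (485.4 − 443.8) + (635 − 538.8).
That is 250 + 50.502 + 24.6 + 41.6 + 96.2, which totals 462.902 million years.

462.902 million years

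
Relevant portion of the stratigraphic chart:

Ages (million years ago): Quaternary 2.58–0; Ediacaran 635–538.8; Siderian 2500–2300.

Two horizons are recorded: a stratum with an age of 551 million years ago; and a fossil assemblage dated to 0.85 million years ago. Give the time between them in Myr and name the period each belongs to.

550.15 million years apart; the first in the Ediacaran, the second in the Quaternary

Elapsed time: 551 − 0.85 = 550.15 Myr.
551 Ma lies within 635–538.8 Ma: Ediacaran.
0.85 Ma lies within 2.58–0 Ma: Quaternary.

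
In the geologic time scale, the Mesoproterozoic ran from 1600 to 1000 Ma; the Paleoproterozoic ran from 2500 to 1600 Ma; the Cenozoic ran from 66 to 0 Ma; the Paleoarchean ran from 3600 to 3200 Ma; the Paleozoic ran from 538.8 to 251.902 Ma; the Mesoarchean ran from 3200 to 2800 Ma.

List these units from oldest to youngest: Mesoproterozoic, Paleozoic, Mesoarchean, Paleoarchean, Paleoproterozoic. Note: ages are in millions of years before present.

The oldest of these is Paleoarchean (starts 3600 Ma) and the youngest is Paleozoic (ends 251.902 Ma).
In between, by decreasing start age: Mesoarchean (3200), Paleoproterozoic (2500), Mesoproterozoic (1600).

Paleoarchean, Mesoarchean, Paleoproterozoic, Mesoproterozoic, Paleozoic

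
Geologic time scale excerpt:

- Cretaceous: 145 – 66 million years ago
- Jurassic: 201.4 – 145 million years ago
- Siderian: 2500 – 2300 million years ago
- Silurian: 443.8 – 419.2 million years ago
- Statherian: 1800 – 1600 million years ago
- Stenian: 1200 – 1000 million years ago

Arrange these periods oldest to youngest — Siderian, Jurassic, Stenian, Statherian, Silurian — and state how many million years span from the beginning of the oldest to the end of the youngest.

Siderian, Statherian, Stenian, Silurian, Jurassic; total span 2355 Myr

From the excerpt: Siderian 2500–2300; Jurassic 201.4–145; Stenian 1200–1000; Statherian 1800–1600; Silurian 443.8–419.2 (Ma).
Larger Ma is earlier, so the oldest is Siderian and the youngest is Jurassic; oldest to youngest: Siderian, Statherian, Stenian, Silurian, Jurassic.
Oldest start 2500 minus youngest end 145 gives 2355 Myr overall.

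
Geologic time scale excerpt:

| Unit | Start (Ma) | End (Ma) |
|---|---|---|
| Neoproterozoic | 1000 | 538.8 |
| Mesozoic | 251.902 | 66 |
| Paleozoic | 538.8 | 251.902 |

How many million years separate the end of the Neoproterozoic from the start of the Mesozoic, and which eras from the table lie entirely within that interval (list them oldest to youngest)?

The Neoproterozoic closes at 538.8 Ma and the Mesozoic opens at 251.902 Ma, so the interval is 538.8 − 251.902 = 286.898 Myr.
An era fits inside if it starts at or after 538.8 Ma and ends at or before 251.902 Ma; oldest first that gives Paleozoic.

286.898 million years; Paleozoic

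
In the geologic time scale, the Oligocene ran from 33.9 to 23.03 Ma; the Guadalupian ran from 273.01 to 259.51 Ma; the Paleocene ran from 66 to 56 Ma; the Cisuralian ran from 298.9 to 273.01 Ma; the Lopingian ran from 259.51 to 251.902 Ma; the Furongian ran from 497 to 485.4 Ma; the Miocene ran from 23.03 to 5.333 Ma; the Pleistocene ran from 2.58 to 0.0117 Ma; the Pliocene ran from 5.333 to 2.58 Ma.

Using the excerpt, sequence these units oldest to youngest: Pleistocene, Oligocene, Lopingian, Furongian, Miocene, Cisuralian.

Furongian, Cisuralian, Lopingian, Oligocene, Miocene, Pleistocene

The oldest of these is Furongian (starts 497 Ma) and the youngest is Pleistocene (ends 0.0117 Ma).
In between, by decreasing start age: Cisuralian (298.9), Lopingian (259.51), Oligocene (33.9), Miocene (23.03).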